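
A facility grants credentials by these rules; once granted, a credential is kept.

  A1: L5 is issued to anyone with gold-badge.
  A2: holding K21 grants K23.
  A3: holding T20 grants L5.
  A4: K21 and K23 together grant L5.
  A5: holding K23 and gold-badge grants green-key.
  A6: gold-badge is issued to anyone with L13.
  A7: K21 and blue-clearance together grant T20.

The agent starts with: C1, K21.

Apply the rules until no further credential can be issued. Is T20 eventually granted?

T20 would need K21 and blue-clearance (A7), but blue-clearance is never granted.

No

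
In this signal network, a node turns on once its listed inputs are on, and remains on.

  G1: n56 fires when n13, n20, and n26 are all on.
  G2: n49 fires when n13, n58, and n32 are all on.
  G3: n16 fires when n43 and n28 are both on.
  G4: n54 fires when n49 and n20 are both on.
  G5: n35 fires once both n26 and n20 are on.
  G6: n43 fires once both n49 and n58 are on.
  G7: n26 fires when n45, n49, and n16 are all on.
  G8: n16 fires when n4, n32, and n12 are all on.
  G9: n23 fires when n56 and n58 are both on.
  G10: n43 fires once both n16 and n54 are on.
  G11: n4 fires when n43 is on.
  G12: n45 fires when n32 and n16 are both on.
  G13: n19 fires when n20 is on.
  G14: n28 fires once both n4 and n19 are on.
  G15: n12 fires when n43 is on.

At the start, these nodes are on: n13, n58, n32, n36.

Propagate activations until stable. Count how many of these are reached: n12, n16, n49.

3

n13, n58, and n32 are on, so n49 fires (G2).
G6: n49 and n58 on → n43 on.
n43 is on, so n12 fires (G15).
n43 is on, so n4 fires (G11).
n4, n32, and n12 are on, so n16 fires (G8).
n12: reached.
n16: reached.
n49: reached.
All 3 are reached.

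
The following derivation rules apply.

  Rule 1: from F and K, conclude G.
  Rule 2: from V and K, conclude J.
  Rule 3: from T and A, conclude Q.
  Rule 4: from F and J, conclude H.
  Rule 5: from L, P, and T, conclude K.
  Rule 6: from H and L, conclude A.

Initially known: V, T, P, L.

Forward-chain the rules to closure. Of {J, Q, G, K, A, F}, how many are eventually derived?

From L, P, and T, Rule 5 gives K.
From V and K, Rule 2 gives J.
J: reached.
Q would need T and A (Rule 3), but A is never established.
G would need F and K (Rule 1), but F is never established.
K: reached.
A would need H and L (Rule 6), but H is never established.
No rule produces F, and it is not given.
Reached: J and K — 2 of the 6.

2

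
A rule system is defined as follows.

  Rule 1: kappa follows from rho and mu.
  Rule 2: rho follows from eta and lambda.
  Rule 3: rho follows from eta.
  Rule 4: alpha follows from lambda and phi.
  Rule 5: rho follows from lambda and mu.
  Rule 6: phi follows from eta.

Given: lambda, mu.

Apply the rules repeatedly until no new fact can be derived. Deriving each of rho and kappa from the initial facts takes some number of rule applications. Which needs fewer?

rho

rho: lambda and mu hold, so rho follows (Rule 5). [1 rule application]
kappa: lambda and mu hold, so rho follows (Rule 5). From rho and mu, Rule 1 gives kappa. [2 rule applications]
rho needs fewer.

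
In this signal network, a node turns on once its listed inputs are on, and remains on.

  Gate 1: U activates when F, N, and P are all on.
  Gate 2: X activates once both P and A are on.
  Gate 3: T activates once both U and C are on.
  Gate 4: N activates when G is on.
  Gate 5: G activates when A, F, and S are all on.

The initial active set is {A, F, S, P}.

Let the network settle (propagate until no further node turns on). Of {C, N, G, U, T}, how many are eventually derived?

A, F, and S are on, so G activates (Gate 5).
Gate 4: G on → N on.
F, N, and P are on, so U activates (Gate 1).
No rule produces C, and it is not given.
N: reached.
G: reached.
U: reached.
T would need U and C (Gate 3), but C never turns on.
Reached: N, G, and U — 3 of the 5.

3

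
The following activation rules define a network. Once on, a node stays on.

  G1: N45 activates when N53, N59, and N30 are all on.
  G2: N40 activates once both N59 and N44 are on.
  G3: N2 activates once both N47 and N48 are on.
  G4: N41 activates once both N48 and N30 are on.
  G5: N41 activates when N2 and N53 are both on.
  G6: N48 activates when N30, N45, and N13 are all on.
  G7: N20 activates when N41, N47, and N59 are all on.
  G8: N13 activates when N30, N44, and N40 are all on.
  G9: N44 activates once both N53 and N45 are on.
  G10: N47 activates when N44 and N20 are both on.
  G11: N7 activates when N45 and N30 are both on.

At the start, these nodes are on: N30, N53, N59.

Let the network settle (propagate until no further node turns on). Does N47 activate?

No

N47 would need N44 and N20 (G10), but N20 never turns on.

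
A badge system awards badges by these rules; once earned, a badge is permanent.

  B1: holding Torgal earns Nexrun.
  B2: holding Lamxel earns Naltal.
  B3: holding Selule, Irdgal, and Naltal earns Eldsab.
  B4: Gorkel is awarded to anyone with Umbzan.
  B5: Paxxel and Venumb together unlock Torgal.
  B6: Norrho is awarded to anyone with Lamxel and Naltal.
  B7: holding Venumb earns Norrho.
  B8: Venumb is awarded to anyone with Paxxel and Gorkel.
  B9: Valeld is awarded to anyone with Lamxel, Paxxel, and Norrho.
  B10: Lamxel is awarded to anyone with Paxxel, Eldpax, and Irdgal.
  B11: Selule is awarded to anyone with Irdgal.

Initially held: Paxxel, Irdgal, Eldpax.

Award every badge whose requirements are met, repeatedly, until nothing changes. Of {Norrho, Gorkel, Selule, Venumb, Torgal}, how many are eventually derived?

With Paxxel, Eldpax, and Irdgal, Lamxel is earned (B10).
With Irdgal, Selule is earned (B11).
With Lamxel, Naltal is earned (B2).
With Lamxel and Naltal, Norrho is earned (B6).
Norrho: reached.
Gorkel would need Umbzan (B4), but Umbzan is never earned.
Selule: reached.
Venumb would need Paxxel and Gorkel (B8), but Gorkel is never earned.
Torgal would need Paxxel and Venumb (B5), but Venumb is never earned.
Reached: Norrho and Selule — 2 of the 5.

2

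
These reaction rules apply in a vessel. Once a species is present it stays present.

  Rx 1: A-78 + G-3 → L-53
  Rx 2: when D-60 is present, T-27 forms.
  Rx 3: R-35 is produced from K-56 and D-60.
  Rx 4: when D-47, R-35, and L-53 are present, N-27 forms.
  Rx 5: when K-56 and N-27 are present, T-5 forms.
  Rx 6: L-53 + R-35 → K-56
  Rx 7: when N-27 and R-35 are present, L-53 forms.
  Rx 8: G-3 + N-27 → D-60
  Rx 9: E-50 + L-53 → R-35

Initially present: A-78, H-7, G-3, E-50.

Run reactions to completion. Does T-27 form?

No

T-27 would need D-60 (Rx 2), but D-60 never forms.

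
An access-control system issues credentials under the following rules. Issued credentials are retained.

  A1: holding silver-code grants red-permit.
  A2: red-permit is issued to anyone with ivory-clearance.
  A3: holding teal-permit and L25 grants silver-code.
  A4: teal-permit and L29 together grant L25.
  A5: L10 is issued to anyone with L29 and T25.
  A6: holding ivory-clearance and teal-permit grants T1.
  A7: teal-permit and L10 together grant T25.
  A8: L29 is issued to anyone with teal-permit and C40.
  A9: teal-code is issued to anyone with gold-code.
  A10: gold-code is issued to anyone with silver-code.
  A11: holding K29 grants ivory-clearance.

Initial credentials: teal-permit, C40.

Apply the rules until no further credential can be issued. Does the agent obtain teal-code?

Yes

Holding teal-permit and C40 grants L29 (A8).
Holding teal-permit and L29 grants L25 (A4).
Holding teal-permit and L25 grants silver-code (A3).
Holding silver-code grants gold-code (A10).
Holding gold-code grants teal-code (A9).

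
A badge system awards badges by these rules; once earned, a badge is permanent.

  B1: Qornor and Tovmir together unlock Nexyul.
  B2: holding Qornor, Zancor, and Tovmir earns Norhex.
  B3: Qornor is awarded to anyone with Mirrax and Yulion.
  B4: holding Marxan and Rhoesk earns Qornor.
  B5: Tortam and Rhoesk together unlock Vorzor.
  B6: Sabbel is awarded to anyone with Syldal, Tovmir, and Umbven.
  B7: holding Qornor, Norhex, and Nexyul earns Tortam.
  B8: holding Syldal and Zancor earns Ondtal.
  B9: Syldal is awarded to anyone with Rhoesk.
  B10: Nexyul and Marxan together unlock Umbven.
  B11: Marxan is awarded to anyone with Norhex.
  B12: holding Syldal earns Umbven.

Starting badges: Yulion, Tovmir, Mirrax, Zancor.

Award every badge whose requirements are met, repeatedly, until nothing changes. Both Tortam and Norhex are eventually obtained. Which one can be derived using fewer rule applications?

Norhex: With Mirrax and Yulion, Qornor is earned (B3). With Qornor, Zancor, and Tovmir, Norhex is earned (B2). [2 rule applications]
Tortam: With Mirrax and Yulion, Qornor is earned (B3). With Qornor, Zancor, and Tovmir, Norhex is earned (B2). With Qornor and Tovmir, Nexyul is earned (B1). With Qornor, Norhex, and Nexyul, Tortam is earned (B7). [4 rule applications]
Norhex needs fewer.

Norhex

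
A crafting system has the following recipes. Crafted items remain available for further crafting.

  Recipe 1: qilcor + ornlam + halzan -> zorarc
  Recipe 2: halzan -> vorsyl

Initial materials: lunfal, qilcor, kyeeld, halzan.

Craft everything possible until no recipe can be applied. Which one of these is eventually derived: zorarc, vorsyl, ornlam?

vorsyl

halzan -> vorsyl (Recipe 2).
No rule produces ornlam, and it is not given. zorarc would need qilcor, ornlam, and halzan (Recipe 1), but ornlam is never obtained.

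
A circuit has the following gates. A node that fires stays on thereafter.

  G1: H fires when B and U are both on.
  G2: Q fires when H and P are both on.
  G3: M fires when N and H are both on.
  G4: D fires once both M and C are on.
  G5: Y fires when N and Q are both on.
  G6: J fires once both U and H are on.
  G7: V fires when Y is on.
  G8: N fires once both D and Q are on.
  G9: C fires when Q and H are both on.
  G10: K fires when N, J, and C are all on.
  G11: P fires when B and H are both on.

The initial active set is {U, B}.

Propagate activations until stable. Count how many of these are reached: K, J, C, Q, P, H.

5

B and U are on, so H fires (G1).
G6: U and H on → J on.
B and H are on, so P fires (G11).
G2: H and P on → Q on.
Q and H are on, so C fires (G9).
K would need N, J, and C (G10), but N never turns on.
J: reached.
C: reached.
Q: reached.
P: reached.
H: reached.
Reached: J, C, Q, P, and H — 5 of the 6.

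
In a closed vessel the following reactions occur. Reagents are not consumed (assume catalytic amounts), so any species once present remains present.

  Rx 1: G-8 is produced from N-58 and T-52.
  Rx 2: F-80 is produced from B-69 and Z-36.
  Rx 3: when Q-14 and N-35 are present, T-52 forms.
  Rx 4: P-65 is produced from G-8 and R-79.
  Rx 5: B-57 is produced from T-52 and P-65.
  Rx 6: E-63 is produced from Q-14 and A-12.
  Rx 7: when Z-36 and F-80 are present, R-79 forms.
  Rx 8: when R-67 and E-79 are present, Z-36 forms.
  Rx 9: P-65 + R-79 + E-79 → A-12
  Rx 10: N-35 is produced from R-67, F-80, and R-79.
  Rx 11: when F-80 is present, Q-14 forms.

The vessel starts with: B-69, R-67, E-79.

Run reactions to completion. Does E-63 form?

E-63 would need Q-14 and A-12 (Rx 6), but A-12 never forms.

No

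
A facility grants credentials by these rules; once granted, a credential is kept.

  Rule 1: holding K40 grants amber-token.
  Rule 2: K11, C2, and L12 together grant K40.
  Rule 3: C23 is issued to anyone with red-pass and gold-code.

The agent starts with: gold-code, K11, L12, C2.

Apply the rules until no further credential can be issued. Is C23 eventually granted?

No

C23 would need red-pass and gold-code (Rule 3), but red-pass is never granted.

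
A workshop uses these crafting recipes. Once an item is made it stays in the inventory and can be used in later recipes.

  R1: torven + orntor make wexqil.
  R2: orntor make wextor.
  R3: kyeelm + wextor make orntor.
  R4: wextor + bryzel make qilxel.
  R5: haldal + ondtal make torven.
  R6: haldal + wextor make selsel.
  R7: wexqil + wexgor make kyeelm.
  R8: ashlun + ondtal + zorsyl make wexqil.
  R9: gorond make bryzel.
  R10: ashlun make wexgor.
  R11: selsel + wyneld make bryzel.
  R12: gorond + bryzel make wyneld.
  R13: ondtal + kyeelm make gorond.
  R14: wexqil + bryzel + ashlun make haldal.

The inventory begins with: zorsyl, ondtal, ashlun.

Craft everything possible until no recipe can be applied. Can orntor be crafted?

No

orntor would need kyeelm and wextor (R3), but wextor is never obtained.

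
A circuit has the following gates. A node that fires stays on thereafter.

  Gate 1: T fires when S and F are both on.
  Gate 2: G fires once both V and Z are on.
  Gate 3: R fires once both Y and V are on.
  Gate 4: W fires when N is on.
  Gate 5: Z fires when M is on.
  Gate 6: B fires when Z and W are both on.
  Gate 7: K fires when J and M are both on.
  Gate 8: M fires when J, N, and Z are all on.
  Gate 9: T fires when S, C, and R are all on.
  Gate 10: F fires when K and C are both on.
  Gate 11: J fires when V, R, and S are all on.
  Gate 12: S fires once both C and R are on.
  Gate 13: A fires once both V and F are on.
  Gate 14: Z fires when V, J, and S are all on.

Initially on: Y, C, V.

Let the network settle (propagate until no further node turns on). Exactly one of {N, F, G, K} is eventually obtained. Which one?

G

Gate 3: Y and V on → R on.
Gate 12: C and R on → S on.
V, R, and S are on, so J fires (Gate 11).
V, J, and S are on, so Z fires (Gate 14).
V and Z are on, so G fires (Gate 2).
K would need J and M (Gate 7), but M never turns on. No rule produces N, and it is not given. F would need K and C (Gate 10), but K never turns on.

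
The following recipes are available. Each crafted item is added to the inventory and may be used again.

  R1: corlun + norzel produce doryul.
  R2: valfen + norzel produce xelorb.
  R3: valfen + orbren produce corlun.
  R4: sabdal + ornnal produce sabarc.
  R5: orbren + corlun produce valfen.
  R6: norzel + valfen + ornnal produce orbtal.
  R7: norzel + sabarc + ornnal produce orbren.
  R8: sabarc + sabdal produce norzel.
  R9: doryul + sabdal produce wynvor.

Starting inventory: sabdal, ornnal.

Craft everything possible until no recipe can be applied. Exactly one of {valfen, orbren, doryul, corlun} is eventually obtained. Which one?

orbren

Using R4, sabdal and ornnal make sabarc.
sabarc + sabdal → norzel (R8).
Using R7, norzel, sabarc, and ornnal make orbren.
valfen would need orbren and corlun (R5), but corlun is never obtained. doryul would need corlun and norzel (R1), but corlun is never obtained. corlun would need valfen and orbren (R3), but valfen is never obtained.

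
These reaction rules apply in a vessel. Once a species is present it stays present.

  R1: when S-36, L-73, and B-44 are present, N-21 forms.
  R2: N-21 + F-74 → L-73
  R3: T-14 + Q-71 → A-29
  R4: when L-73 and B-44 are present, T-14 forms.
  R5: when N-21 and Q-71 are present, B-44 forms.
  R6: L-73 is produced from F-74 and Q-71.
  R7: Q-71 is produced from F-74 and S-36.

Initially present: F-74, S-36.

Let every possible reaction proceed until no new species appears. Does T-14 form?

T-14 would need L-73 and B-44 (R4), but B-44 never forms.

No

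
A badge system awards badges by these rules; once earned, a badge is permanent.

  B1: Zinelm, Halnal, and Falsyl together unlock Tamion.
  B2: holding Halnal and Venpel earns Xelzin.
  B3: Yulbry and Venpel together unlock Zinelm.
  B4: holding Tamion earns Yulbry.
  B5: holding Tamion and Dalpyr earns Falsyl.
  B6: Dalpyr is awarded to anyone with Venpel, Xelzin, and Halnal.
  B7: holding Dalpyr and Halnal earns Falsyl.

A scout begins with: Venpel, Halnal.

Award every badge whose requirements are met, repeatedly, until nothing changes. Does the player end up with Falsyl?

Yes

With Halnal and Venpel, Xelzin is earned (B2).
With Venpel, Xelzin, and Halnal, Dalpyr is earned (B6).
With Dalpyr and Halnal, Falsyl is earned (B7).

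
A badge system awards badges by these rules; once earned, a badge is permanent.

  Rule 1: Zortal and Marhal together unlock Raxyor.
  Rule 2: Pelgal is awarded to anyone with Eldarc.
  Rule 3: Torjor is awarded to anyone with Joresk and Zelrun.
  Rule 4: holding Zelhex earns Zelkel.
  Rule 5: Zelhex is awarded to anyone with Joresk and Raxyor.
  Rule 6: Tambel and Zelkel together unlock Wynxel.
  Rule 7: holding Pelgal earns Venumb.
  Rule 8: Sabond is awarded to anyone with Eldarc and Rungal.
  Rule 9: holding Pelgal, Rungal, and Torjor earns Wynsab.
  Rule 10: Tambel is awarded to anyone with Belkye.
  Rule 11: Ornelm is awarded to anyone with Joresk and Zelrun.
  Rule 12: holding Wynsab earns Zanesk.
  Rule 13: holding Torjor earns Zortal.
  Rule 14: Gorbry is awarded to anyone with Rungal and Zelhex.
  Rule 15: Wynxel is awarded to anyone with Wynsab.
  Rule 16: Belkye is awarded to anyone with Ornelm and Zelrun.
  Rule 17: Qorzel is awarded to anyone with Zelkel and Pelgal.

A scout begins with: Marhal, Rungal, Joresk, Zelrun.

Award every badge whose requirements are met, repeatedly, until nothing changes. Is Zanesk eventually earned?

Zanesk would need Wynsab (Rule 12), but Wynsab is never earned.

No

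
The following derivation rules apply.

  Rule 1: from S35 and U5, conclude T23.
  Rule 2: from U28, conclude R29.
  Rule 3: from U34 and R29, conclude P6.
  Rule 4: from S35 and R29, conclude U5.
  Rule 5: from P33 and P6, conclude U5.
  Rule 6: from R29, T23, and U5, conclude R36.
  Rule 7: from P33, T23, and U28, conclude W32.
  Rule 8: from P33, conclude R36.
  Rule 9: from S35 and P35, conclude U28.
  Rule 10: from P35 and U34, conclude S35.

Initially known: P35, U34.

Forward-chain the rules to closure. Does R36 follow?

P35 and U34 hold, so S35 follows (Rule 10).
S35 and P35 hold, so U28 follows (Rule 9).
From U28, Rule 2 gives R29.
From S35 and R29, Rule 4 gives U5.
S35 and U5 hold, so T23 follows (Rule 1).
R29, T23, and U5 hold, so R36 follows (Rule 6).

Yes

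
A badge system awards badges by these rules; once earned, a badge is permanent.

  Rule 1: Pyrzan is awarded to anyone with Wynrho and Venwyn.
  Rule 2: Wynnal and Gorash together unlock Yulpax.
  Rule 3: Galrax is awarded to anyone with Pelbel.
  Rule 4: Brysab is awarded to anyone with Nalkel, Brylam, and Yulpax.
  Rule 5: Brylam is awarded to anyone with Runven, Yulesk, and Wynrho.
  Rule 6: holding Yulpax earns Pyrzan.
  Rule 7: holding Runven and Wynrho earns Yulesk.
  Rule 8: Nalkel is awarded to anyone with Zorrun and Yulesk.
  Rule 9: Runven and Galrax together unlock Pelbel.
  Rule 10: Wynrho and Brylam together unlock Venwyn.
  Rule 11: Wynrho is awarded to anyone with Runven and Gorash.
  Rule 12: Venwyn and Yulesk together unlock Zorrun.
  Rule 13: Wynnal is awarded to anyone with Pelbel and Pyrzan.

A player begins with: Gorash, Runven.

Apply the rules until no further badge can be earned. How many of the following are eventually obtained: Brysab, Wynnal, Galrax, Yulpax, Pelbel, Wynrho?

1

With Runven and Gorash, Wynrho is earned (Rule 11).
Brysab would need Nalkel, Brylam, and Yulpax (Rule 4), but Yulpax is never earned.
Wynnal would need Pelbel and Pyrzan (Rule 13), but Pelbel is never earned.
Galrax would need Pelbel (Rule 3), but Pelbel is never earned.
Yulpax would need Wynnal and Gorash (Rule 2), but Wynnal is never earned.
Pelbel would need Runven and Galrax (Rule 9), but Galrax is never earned.
Wynrho: reached.
Reached: Wynrho — 1 of the 6.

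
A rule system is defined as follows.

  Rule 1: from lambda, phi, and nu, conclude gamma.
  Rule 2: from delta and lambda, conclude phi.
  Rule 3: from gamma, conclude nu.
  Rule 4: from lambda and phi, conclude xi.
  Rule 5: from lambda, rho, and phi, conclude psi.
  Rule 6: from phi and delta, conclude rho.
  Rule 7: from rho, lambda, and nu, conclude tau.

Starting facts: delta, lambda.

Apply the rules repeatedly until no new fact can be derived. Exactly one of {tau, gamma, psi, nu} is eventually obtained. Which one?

delta and lambda hold, so phi follows (Rule 2).
From phi and delta, Rule 6 gives rho.
lambda, rho, and phi hold, so psi follows (Rule 5).
nu would need gamma (Rule 3), but gamma is never established. tau would need rho, lambda, and nu (Rule 7), but nu is never established. gamma would need lambda, phi, and nu (Rule 1), but nu is never established.

psi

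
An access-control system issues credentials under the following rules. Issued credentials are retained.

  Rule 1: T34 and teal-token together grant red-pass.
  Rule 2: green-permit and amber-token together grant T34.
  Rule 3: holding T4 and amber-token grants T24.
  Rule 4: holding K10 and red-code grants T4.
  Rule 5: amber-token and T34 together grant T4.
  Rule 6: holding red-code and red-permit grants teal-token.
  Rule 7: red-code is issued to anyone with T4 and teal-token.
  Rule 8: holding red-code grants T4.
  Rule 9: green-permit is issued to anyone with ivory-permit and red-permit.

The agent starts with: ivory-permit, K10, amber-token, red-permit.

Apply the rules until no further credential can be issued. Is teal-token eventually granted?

No

teal-token would need red-code and red-permit (Rule 6), but red-code is never granted.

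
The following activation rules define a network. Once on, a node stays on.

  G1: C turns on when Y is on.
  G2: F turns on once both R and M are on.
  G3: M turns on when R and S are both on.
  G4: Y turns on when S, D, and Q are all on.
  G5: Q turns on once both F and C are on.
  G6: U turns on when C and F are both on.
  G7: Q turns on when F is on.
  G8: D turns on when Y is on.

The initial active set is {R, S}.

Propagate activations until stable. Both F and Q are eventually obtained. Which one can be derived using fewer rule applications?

F

F: G3: R and S on → M on. R and M are on, so F turns on (G2). [2 rule applications]
Q: G3: R and S on → M on. R and M are on, so F turns on (G2). G7: F on → Q on. [3 rule applications]
F needs fewer.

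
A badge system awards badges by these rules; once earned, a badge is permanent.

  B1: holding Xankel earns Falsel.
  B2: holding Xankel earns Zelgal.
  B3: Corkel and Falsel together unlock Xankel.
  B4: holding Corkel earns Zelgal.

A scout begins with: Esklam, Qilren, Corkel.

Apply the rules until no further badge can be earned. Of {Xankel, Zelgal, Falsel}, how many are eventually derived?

With Corkel, Zelgal is earned (B4).
Xankel would need Corkel and Falsel (B3), but Falsel is never earned.
Zelgal: reached.
Falsel would need Xankel (B1), but Xankel is never earned.
Reached: Zelgal — 1 of the 3.

1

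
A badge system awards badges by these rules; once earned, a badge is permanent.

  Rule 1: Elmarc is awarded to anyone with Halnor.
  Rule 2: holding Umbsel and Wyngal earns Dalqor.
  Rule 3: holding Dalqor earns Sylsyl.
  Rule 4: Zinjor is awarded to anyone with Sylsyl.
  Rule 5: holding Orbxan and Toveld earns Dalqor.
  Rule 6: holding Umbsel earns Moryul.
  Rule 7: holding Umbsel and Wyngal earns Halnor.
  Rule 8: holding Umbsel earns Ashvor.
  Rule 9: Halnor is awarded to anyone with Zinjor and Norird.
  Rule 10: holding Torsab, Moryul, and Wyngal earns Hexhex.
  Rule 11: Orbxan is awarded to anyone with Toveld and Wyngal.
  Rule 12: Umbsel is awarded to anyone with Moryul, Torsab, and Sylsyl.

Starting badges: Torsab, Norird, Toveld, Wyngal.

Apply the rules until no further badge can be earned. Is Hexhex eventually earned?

No

Hexhex would need Torsab, Moryul, and Wyngal (Rule 10), but Moryul is never earned.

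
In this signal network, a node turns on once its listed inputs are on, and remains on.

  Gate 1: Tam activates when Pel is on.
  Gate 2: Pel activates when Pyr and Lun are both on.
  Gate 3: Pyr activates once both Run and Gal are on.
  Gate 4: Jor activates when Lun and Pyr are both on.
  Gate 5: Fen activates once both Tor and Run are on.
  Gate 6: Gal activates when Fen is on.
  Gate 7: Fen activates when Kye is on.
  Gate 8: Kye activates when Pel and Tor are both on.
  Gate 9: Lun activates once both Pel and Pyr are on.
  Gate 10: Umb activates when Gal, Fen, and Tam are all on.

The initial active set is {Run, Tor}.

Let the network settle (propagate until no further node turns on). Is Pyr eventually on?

Tor and Run are on, so Fen activates (Gate 5).
Fen is on, so Gal activates (Gate 6).
Gate 3: Run and Gal on → Pyr on.

Yes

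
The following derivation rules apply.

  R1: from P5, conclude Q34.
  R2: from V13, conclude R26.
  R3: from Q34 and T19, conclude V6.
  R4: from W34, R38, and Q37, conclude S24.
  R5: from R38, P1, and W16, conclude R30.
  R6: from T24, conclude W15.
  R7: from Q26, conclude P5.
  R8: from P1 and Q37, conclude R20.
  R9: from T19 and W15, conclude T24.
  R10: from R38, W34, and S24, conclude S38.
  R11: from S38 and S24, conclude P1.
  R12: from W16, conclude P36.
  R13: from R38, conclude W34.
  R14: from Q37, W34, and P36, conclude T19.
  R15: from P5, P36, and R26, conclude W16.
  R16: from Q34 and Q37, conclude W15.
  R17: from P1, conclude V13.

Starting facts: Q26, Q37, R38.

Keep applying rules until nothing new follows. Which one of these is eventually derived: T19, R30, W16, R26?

From R38, R13 gives W34.
W34, R38, and Q37 hold, so S24 follows (R4).
From R38, W34, and S24, R10 gives S38.
From S38 and S24, R11 gives P1.
From P1, R17 gives V13.
From V13, R2 gives R26.
W16 would need P5, P36, and R26 (R15), but P36 is never established. T19 would need Q37, W34, and P36 (R14), but P36 is never established. R30 would need R38, P1, and W16 (R5), but W16 is never established.

R26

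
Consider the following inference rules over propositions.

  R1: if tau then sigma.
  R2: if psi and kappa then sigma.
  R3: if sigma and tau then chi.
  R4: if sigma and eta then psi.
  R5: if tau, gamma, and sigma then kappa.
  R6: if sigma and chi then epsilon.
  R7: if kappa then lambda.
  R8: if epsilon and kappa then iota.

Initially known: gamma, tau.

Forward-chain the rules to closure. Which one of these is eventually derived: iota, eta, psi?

iota

From tau, R1 gives sigma.
From tau, gamma, and sigma, R5 gives kappa.
From sigma and tau, R3 gives chi.
sigma and chi hold, so epsilon follows (R6).
epsilon and kappa hold, so iota follows (R8).
No rule produces eta, and it is not given. psi would need sigma and eta (R4), but eta is never established.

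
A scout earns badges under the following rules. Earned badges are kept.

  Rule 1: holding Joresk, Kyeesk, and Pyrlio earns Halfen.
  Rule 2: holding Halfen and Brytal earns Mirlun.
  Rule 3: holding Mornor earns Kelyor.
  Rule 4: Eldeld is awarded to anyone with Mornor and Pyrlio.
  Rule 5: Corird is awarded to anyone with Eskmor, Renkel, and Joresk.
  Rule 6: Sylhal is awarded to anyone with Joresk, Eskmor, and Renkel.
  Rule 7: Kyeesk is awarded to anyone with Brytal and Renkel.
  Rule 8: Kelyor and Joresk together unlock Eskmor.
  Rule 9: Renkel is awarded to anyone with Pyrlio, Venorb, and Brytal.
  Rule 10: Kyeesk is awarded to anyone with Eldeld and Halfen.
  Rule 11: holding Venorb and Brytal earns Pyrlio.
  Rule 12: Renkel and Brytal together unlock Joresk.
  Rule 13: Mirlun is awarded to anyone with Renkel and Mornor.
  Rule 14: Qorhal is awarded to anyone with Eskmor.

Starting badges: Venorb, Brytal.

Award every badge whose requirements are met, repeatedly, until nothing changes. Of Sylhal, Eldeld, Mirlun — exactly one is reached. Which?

Mirlun

With Venorb and Brytal, Pyrlio is earned (Rule 11).
With Pyrlio, Venorb, and Brytal, Renkel is earned (Rule 9).
With Renkel and Brytal, Joresk is earned (Rule 12).
With Brytal and Renkel, Kyeesk is earned (Rule 7).
With Joresk, Kyeesk, and Pyrlio, Halfen is earned (Rule 1).
With Halfen and Brytal, Mirlun is earned (Rule 2).
Sylhal would need Joresk, Eskmor, and Renkel (Rule 6), but Eskmor is never earned. Eldeld would need Mornor and Pyrlio (Rule 4), but Mornor is never earned.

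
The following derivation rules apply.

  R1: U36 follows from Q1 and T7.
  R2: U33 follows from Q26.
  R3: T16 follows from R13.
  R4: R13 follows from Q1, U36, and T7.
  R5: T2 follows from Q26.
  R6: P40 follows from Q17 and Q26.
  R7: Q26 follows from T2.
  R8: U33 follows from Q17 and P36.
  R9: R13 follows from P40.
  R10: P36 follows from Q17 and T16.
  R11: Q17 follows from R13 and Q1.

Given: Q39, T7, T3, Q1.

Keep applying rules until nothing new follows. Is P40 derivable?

No

P40 would need Q17 and Q26 (R6), but Q26 is never established.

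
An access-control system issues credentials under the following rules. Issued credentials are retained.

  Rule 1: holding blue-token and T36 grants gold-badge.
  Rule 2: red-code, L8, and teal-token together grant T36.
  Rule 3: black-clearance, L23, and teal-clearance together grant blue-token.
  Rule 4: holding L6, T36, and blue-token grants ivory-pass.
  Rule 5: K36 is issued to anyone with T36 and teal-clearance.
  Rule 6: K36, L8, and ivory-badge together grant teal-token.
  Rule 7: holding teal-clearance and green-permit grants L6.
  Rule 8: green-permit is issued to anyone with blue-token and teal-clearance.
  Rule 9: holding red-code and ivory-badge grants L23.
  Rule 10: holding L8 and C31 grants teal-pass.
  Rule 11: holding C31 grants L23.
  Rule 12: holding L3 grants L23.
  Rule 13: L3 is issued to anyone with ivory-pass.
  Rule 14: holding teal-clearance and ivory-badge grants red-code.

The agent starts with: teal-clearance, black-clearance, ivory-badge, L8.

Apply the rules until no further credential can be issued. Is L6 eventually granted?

Yes

Holding teal-clearance and ivory-badge grants red-code (Rule 14).
Holding red-code and ivory-badge grants L23 (Rule 9).
Holding black-clearance, L23, and teal-clearance grants blue-token (Rule 3).
Holding blue-token and teal-clearance grants green-permit (Rule 8).
Holding teal-clearance and green-permit grants L6 (Rule 7).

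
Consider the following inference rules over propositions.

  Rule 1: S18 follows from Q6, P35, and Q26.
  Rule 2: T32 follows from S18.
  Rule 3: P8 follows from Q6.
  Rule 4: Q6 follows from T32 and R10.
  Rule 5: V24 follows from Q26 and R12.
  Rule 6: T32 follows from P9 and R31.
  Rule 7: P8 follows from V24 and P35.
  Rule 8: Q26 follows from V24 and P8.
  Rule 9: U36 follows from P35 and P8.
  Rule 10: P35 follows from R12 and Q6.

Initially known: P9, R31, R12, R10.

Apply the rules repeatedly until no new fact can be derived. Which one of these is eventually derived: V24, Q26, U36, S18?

P9 and R31 hold, so T32 follows (Rule 6).
T32 and R10 hold, so Q6 follows (Rule 4).
Q6 holds, so P8 follows (Rule 3).
R12 and Q6 hold, so P35 follows (Rule 10).
From P35 and P8, Rule 9 gives U36.
V24 would need Q26 and R12 (Rule 5), but Q26 is never established. Q26 would need V24 and P8 (Rule 8), but V24 is never established. S18 would need Q6, P35, and Q26 (Rule 1), but Q26 is never established.

U36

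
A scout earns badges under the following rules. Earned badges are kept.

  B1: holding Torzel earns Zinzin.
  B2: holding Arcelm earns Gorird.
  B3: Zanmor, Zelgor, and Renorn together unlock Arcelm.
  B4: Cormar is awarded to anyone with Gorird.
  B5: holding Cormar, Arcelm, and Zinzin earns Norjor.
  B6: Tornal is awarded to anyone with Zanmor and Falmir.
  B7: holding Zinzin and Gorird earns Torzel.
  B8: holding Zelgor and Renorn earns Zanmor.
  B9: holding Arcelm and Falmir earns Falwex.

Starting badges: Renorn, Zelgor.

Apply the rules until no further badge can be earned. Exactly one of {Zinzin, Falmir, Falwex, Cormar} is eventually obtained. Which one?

With Zelgor and Renorn, Zanmor is earned (B8).
With Zanmor, Zelgor, and Renorn, Arcelm is earned (B3).
With Arcelm, Gorird is earned (B2).
With Gorird, Cormar is earned (B4).
No rule produces Falmir, and it is not given. Zinzin would need Torzel (B1), but Torzel is never earned. Falwex would need Arcelm and Falmir (B9), but Falmir is never earned.

Cormar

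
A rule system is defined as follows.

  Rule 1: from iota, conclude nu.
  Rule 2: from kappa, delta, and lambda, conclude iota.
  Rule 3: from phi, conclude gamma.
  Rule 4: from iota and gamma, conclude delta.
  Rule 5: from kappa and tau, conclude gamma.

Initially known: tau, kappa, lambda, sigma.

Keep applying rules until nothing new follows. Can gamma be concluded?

kappa and tau hold, so gamma follows (Rule 5).

Yes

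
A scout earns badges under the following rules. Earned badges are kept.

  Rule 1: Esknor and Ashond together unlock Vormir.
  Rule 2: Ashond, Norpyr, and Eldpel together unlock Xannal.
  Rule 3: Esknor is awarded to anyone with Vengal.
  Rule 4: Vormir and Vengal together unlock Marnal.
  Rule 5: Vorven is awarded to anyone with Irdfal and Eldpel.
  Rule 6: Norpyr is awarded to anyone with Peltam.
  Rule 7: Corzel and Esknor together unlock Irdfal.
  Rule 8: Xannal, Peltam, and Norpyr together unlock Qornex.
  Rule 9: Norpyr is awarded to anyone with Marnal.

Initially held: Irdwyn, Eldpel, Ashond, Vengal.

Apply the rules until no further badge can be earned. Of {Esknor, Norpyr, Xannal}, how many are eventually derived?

3

With Vengal, Esknor is earned (Rule 3).
With Esknor and Ashond, Vormir is earned (Rule 1).
With Vormir and Vengal, Marnal is earned (Rule 4).
With Marnal, Norpyr is earned (Rule 9).
With Ashond, Norpyr, and Eldpel, Xannal is earned (Rule 2).
Esknor: reached.
Norpyr: reached.
Xannal: reached.
All 3 are reached.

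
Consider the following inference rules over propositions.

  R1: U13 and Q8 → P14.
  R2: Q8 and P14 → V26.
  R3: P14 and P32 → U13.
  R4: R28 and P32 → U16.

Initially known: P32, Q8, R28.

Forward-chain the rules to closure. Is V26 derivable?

No

V26 would need Q8 and P14 (R2), but P14 is never established.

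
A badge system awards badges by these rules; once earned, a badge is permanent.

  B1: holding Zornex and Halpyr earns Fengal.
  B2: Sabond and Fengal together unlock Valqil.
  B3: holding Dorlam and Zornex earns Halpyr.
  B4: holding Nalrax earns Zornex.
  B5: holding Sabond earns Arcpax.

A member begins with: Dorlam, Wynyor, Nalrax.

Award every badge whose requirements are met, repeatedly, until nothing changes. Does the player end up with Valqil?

Valqil would need Sabond and Fengal (B2), but Sabond is never earned.

No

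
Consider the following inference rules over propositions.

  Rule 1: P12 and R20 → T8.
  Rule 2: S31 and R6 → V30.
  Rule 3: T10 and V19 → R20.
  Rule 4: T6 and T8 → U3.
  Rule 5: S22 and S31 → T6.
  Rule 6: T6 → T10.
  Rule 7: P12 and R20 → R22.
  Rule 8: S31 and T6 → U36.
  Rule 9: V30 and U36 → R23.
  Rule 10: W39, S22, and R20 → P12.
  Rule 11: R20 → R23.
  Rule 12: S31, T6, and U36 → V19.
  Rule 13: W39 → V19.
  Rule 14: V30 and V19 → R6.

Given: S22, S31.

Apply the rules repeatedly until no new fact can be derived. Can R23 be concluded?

From S22 and S31, Rule 5 gives T6.
S31 and T6 hold, so U36 follows (Rule 8).
T6 holds, so T10 follows (Rule 6).
S31, T6, and U36 hold, so V19 follows (Rule 12).
T10 and V19 hold, so R20 follows (Rule 3).
From R20, Rule 11 gives R23.

Yes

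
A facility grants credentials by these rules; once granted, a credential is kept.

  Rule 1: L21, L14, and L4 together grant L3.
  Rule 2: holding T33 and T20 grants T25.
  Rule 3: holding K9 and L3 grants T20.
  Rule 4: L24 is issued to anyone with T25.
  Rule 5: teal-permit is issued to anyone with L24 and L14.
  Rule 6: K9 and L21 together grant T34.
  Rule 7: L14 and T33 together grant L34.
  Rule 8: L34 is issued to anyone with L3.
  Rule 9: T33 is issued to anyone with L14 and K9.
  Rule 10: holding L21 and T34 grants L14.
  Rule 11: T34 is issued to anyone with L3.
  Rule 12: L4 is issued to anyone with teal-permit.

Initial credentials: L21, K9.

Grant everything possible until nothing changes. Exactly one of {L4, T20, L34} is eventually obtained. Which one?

L34

Holding K9 and L21 grants T34 (Rule 6).
Holding L21 and T34 grants L14 (Rule 10).
Holding L14 and K9 grants T33 (Rule 9).
Holding L14 and T33 grants L34 (Rule 7).
T20 would need K9 and L3 (Rule 3), but L3 is never granted. L4 would need teal-permit (Rule 12), but teal-permit is never granted.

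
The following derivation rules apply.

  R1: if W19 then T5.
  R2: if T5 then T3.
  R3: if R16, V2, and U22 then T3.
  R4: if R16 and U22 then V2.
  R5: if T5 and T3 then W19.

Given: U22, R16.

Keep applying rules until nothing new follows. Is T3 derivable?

From R16 and U22, R4 gives V2.
From R16, V2, and U22, R3 gives T3.

Yes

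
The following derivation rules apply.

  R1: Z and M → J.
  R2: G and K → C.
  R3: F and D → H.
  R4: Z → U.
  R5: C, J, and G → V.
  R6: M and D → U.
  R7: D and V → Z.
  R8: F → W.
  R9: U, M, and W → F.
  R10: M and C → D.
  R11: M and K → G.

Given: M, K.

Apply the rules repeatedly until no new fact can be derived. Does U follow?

Yes

M and K hold, so G follows (R11).
From G and K, R2 gives C.
From M and C, R10 gives D.
M and D hold, so U follows (R6).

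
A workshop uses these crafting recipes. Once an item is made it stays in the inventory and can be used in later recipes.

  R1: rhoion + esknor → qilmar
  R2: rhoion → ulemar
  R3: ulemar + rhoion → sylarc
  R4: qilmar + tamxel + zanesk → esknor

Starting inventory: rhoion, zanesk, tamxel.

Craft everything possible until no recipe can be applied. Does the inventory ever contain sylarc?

rhoion → ulemar (R2).
ulemar + rhoion → sylarc (R3).

Yes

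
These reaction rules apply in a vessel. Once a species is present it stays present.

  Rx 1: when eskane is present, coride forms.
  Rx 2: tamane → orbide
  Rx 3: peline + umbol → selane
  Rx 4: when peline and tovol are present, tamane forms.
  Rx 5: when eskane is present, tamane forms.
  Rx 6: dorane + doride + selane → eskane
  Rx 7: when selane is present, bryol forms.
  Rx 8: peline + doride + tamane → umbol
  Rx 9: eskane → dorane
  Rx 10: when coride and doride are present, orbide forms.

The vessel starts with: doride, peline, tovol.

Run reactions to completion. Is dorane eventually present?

No

dorane would need eskane (Rx 9), but eskane never forms.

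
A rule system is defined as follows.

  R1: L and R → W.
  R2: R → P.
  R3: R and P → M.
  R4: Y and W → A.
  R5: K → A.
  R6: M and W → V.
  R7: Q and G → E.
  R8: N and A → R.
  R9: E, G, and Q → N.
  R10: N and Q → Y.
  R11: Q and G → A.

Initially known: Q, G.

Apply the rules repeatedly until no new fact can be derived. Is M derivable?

Yes

Q and G hold, so E follows (R7).
Q and G hold, so A follows (R11).
E, G, and Q hold, so N follows (R9).
N and A hold, so R follows (R8).
From R, R2 gives P.
From R and P, R3 gives M.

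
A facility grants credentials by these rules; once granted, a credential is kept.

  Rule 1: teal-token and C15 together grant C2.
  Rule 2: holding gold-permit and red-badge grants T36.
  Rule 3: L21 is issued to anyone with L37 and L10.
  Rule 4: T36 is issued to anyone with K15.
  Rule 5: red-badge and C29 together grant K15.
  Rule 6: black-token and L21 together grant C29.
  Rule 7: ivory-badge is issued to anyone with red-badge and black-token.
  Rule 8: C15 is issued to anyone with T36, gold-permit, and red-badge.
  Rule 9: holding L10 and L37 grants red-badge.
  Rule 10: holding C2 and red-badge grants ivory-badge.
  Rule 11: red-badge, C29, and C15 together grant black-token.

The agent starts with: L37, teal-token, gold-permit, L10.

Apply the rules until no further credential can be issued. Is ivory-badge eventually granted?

Holding L10 and L37 grants red-badge (Rule 9).
Holding gold-permit and red-badge grants T36 (Rule 2).
Holding T36, gold-permit, and red-badge grants C15 (Rule 8).
Holding teal-token and C15 grants C2 (Rule 1).
Holding C2 and red-badge grants ivory-badge (Rule 10).

Yes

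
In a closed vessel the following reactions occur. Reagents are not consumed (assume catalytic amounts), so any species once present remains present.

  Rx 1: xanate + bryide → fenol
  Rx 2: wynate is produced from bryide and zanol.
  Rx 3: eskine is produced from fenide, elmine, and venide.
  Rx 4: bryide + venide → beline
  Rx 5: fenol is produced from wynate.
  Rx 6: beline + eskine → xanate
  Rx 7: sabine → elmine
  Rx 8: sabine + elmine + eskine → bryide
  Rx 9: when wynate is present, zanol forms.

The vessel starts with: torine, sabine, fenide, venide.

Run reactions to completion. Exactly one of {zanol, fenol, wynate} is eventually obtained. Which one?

sabine present → elmine forms (Rx 7).
fenide, elmine, and venide present → eskine forms (Rx 3).
sabine, elmine, and eskine present → bryide forms (Rx 8).
bryide and venide present → beline forms (Rx 4).
beline and eskine present → xanate forms (Rx 6).
xanate and bryide present → fenol forms (Rx 1).
zanol would need wynate (Rx 9), but wynate never forms. wynate would need bryide and zanol (Rx 2), but zanol never forms.

fenol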